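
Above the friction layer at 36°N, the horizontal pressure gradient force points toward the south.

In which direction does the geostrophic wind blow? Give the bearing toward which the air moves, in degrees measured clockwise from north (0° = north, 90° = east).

270°

The pressure-gradient force points toward the south (bearing 180°).
Geostrophic balance: in the Northern Hemisphere the Coriolis force deflects motion to the right, so the geostrophic wind blows 90° to the right of the pressure-gradient force (low pressure on the left).
Rotating 180° by 90° clockwise gives 270° — the wind blows toward the west.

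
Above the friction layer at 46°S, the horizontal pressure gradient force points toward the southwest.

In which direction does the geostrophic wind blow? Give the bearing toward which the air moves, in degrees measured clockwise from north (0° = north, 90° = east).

135°

The pressure-gradient force points toward the southwest (bearing 225°).
Geostrophic balance: in the Southern Hemisphere the Coriolis force deflects motion to the left, so the geostrophic wind blows 90° to the left of the pressure-gradient force (low pressure on the right).
Rotating 225° by 90° counterclockwise gives 135° — the wind blows toward the southeast.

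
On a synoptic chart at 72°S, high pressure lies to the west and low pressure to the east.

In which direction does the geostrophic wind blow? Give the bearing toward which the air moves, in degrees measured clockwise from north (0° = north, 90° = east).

000°

The pressure-gradient force points toward the east (bearing 090°).
Geostrophic balance: in the Southern Hemisphere the Coriolis force deflects motion to the left, so the geostrophic wind blows 90° to the left of the pressure-gradient force (low pressure on the right).
Rotating 090° by 90° counterclockwise gives 000° — the wind blows toward the north.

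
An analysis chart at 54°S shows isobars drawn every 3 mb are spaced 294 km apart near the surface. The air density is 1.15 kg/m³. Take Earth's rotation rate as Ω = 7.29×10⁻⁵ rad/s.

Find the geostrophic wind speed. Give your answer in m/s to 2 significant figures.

Coriolis parameter at 54°S:
f = 2Ω sin φ = 2 × 7.29×10⁻⁵ × sin 54° = 1.18×10⁻⁴ s⁻¹
Pressure gradient: |∂P/∂n| = 300 Pa / 294000 m = 1.02×10⁻³ Pa/m
Geostrophic balance (pressure-gradient force = Coriolis force):
V_g = (1/(fρ)) |∂P/∂n| = 1.02×10⁻³ / (1.18×10⁻⁴ × 1.15) = 7.52 m/s

7.5 m/s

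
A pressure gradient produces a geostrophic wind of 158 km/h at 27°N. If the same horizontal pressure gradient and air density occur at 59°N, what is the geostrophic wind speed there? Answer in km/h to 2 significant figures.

With the same pressure gradient and density, V_g ∝ 1/f ∝ 1/sin φ.
V₂ = V₁ · sin φ₁ / sin φ₂ = 158 × sin 27° / sin 59°
V₂ = 158 × 0.4540/0.8572 = 84 km/h

84 km/h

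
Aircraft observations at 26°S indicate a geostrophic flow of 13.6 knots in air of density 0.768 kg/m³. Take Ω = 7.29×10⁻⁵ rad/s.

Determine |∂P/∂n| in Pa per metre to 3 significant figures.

Coriolis parameter at 26°S:
f = 2Ω sin φ = 2 × 7.29×10⁻⁵ × sin 26° = 6.39×10⁻⁵ s⁻¹
Wind speed in SI: 13.6 knots = 7.00 m/s
Geostrophic balance rearranged: |∂P/∂n| = f ρ V_g
|∂P/∂n| = 6.39×10⁻⁵ × 0.768 × 7.00 = 3.43×10⁻⁴ Pa/m

3.43×10⁻⁴ Pa/m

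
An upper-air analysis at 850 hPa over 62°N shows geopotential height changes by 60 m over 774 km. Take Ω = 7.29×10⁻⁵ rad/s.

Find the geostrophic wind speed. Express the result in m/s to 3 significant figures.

5.91 m/s

Coriolis parameter at 62°N:
f = 2Ω sin φ = 2 × 7.29×10⁻⁵ × sin 62° = 1.29×10⁻⁴ s⁻¹
Height gradient: |∂Z/∂n| = 60 m / 774000 m = 7.75×10⁻⁵
On a pressure surface, geostrophic balance gives V_g = (g/f)|∂Z/∂n|:
V_g = 9.81 × 7.75×10⁻⁵ / 1.29×10⁻⁴ = 5.91 m/s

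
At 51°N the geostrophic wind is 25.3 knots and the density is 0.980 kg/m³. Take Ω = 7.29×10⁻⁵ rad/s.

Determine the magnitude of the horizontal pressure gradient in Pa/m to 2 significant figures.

1.4×10⁻³ Pa/m

Coriolis parameter at 51°N:
f = 2Ω sin φ = 2 × 7.29×10⁻⁵ × sin 51° = 1.13×10⁻⁴ s⁻¹
Wind speed in SI: 25.3 knots = 13.0 m/s
Geostrophic balance rearranged: |∂P/∂n| = f ρ V_g
|∂P/∂n| = 1.13×10⁻⁴ × 0.980 × 13.0 = 1.45×10⁻³ Pa/m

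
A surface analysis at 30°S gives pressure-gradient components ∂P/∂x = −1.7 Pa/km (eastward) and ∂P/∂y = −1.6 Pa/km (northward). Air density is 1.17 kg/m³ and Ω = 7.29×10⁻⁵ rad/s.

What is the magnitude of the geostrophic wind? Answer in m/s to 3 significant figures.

Coriolis parameter at 30°S:
f = 2Ω sin φ = 2 × 7.29×10⁻⁵ × sin 30° = 7.29×10⁻⁵ s⁻¹
In the Southern Hemisphere f is negative: f = −7.29×10⁻⁵ s⁻¹.
Component geostrophic relations (x east, y north):
u_g = −(1/(fρ)) ∂P/∂y,  v_g = (1/(fρ)) ∂P/∂x
u_g = −(−1.6×10⁻³)/(−7.29×10⁻⁵ × 1.17) = −18.8 m/s;  v_g = (−1.7×10⁻³)/(−7.29×10⁻⁵ × 1.17) = 19.9 m/s
|V_g| = √(u_g² + v_g²) = 27.4 m/s

27.4 m/s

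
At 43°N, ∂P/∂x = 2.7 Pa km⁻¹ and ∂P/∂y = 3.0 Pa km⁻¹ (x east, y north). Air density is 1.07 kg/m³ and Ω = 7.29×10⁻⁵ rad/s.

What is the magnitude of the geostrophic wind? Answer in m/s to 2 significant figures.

Coriolis parameter at 43°N:
f = 2Ω sin φ = 2 × 7.29×10⁻⁵ × sin 43° = 9.94×10⁻⁵ s⁻¹
Component geostrophic relations (x east, y north):
u_g = −(1/(fρ)) ∂P/∂y,  v_g = (1/(fρ)) ∂P/∂x
u_g = −(3.0×10⁻³)/(9.94×10⁻⁵ × 1.07) = −28.2 m/s;  v_g = (2.7×10⁻³)/(9.94×10⁻⁵ × 1.07) = 25.4 m/s
|V_g| = √(u_g² + v_g²) = 37.9 m/s

38 m/s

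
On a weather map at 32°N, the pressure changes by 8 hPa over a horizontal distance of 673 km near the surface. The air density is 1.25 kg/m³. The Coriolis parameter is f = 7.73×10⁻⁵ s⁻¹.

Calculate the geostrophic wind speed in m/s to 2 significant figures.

Pressure gradient: |∂P/∂n| = 800 Pa / 673000 m = 1.19×10⁻³ Pa/m
Geostrophic balance (pressure-gradient force = Coriolis force):
V_g = (1/(fρ)) |∂P/∂n| = 1.19×10⁻³ / (7.73×10⁻⁵ × 1.25) = 12.3 m/s

12 m/s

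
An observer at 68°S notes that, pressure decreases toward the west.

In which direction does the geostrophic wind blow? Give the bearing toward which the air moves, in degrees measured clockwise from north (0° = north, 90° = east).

180°

The pressure-gradient force points toward the west (bearing 270°).
Geostrophic balance: in the Southern Hemisphere the Coriolis force deflects motion to the left, so the geostrophic wind blows 90° to the left of the pressure-gradient force (low pressure on the right).
Rotating 270° by 90° counterclockwise gives 180° — the wind blows toward the south.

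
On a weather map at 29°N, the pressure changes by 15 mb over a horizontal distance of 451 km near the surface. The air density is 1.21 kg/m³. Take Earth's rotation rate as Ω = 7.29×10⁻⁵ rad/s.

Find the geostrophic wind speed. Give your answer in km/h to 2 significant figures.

140 km/h

Coriolis parameter at 29°N:
f = 2Ω sin φ = 2 × 7.29×10⁻⁵ × sin 29° = 7.07×10⁻⁵ s⁻¹
Pressure gradient: |∂P/∂n| = 1500 Pa / 451000 m = 3.33×10⁻³ Pa/m
Geostrophic balance (pressure-gradient force = Coriolis force):
V_g = (1/(fρ)) |∂P/∂n| = 3.33×10⁻³ / (7.07×10⁻⁵ × 1.21) = 38.9 m/s
Converting: 38.9 m/s × 3.6 = 140 km/h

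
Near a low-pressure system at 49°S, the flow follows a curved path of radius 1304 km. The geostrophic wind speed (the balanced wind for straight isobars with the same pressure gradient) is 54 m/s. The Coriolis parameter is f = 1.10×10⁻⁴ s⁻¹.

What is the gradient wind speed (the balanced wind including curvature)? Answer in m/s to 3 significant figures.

41.8 m/s

Around a low, centrifugal force acts outward with Coriolis, so pressure-gradient force balances both:
(1/ρ)|∂P/∂n| = fV + V²/R  →  V² + fR·V − fR·V_g = 0
With fR = 1.10×10⁻⁴ × 1304×10³ m = 143 m/s:
V = [−fR + √((fR)² + 4 fR V_g)]/2 = [−143 + √(143² + 4×143×54)]/2 = 41.8 m/s
Subgeostrophic (V < V_g = 54 m/s), as expected around a low.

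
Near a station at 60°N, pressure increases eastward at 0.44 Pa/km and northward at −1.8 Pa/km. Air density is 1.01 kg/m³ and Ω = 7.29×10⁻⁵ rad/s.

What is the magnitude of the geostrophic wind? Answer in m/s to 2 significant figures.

15 m/s

Coriolis parameter at 60°N:
f = 2Ω sin φ = 2 × 7.29×10⁻⁵ × sin 60° = 1.26×10⁻⁴ s⁻¹
Component geostrophic relations (x east, y north):
u_g = −(1/(fρ)) ∂P/∂y,  v_g = (1/(fρ)) ∂P/∂x
u_g = −(−1.8×10⁻³)/(1.26×10⁻⁴ × 1.01) = 14.1 m/s;  v_g = (0.44×10⁻³)/(1.26×10⁻⁴ × 1.01) = 3.45 m/s
|V_g| = √(u_g² + v_g²) = 14.5 m/s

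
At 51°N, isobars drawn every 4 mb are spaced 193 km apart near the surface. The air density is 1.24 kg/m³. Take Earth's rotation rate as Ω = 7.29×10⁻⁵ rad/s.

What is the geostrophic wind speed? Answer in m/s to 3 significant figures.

Coriolis parameter at 51°N:
f = 2Ω sin φ = 2 × 7.29×10⁻⁵ × sin 51° = 1.13×10⁻⁴ s⁻¹
Pressure gradient: |∂P/∂n| = 400 Pa / 193000 m = 2.07×10⁻³ Pa/m
Geostrophic balance (pressure-gradient force = Coriolis force):
V_g = (1/(fρ)) |∂P/∂n| = 2.07×10⁻³ / (1.13×10⁻⁴ × 1.24) = 14.8 m/s

14.8 m/s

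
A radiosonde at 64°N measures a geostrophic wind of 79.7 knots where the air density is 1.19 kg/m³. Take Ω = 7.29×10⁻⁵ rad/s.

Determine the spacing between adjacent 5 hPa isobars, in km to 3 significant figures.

Coriolis parameter at 64°N:
f = 2Ω sin φ = 2 × 7.29×10⁻⁵ × sin 64° = 1.31×10⁻⁴ s⁻¹
Wind speed in SI: 79.7 knots = 41.0 m/s
Geostrophic balance rearranged: |∂P/∂n| = f ρ V_g
|∂P/∂n| = 1.31×10⁻⁴ × 1.19 × 41.0 = 6.39×10⁻³ Pa/m
Isobar spacing: Δn = ΔP/|∂P/∂n| = 500 Pa / 6.39×10⁻³ Pa/m = 78200 m ≈ 78.2 km

78.2 km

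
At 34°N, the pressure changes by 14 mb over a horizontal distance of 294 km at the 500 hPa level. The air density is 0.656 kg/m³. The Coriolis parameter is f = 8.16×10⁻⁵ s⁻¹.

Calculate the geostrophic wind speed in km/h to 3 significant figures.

Pressure gradient: |∂P/∂n| = 1400 Pa / 294000 m = 4.76×10⁻³ Pa/m
Geostrophic balance (pressure-gradient force = Coriolis force):
V_g = (1/(fρ)) |∂P/∂n| = 4.76×10⁻³ / (8.16×10⁻⁵ × 0.656) = 89.0 m/s
Converting: 89.0 m/s × 3.6 = 320 km/h

320 km/h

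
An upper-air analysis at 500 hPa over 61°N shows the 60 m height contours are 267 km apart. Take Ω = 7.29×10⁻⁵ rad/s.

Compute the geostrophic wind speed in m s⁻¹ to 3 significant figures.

17.3 m s⁻¹

Coriolis parameter at 61°N:
f = 2Ω sin φ = 2 × 7.29×10⁻⁵ × sin 61° = 1.28×10⁻⁴ s⁻¹
Height gradient: |∂Z/∂n| = 60 m / 267000 m = 2.25×10⁻⁴
On a pressure surface, geostrophic balance gives V_g = (g/f)|∂Z/∂n|:
V_g = 9.81 × 2.25×10⁻⁴ / 1.28×10⁻⁴ = 17.3 m/s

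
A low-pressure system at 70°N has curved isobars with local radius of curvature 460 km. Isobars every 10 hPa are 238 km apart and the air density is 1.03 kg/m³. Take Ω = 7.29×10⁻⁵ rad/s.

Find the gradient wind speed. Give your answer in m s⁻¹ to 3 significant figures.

Coriolis parameter at 70°N:
f = 2Ω sin φ = 2 × 7.29×10⁻⁵ × sin 70° = 1.37×10⁻⁴ s⁻¹
Pressure gradient: |∂P/∂n| = 1000 Pa / 238000 m = 4.20×10⁻³ Pa/m
Geostrophic speed: V_g = |∂P/∂n|/(fρ) = 4.20×10⁻³/(1.37×10⁻⁴ × 1.03) = 29.8 m/s
Around a low, centrifugal force acts outward with Coriolis, so pressure-gradient force balances both:
(1/ρ)|∂P/∂n| = fV + V²/R  →  V² + fR·V − fR·V_g = 0
With fR = 1.37×10⁻⁴ × 460×10³ m = 63.0 m/s:
V = [−fR + √((fR)² + 4 fR V_g)]/2 = [−63.0 + √(63.0² + 4×63.0×29.8)]/2 = 22.1 m/s
Subgeostrophic (V < V_g = 29.8 m/s), as expected around a low.

22.1 m s⁻¹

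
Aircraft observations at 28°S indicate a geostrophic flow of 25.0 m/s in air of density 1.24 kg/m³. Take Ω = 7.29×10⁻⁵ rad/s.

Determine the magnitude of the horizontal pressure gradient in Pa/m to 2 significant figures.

Coriolis parameter at 28°S:
f = 2Ω sin φ = 2 × 7.29×10⁻⁵ × sin 28° = 6.84×10⁻⁵ s⁻¹
Geostrophic balance rearranged: |∂P/∂n| = f ρ V_g
|∂P/∂n| = 6.84×10⁻⁵ × 1.24 × 25.0 = 2.12×10⁻³ Pa/m

2.1×10⁻³ Pa/m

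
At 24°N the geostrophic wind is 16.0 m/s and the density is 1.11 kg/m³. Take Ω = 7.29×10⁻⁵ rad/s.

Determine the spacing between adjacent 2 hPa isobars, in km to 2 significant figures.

Coriolis parameter at 24°N:
f = 2Ω sin φ = 2 × 7.29×10⁻⁵ × sin 24° = 5.93×10⁻⁵ s⁻¹
Geostrophic balance rearranged: |∂P/∂n| = f ρ V_g
|∂P/∂n| = 5.93×10⁻⁵ × 1.11 × 16.0 = 1.05×10⁻³ Pa/m
Isobar spacing: Δn = ΔP/|∂P/∂n| = 200 Pa / 1.05×10⁻³ Pa/m = 189896 m ≈ 190 km

190 km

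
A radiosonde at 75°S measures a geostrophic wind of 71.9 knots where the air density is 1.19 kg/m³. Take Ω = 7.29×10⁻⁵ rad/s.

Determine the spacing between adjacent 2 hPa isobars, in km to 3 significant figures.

32.3 km

Coriolis parameter at 75°S:
f = 2Ω sin φ = 2 × 7.29×10⁻⁵ × sin 75° = 1.41×10⁻⁴ s⁻¹
Wind speed in SI: 71.9 knots = 37.0 m/s
Geostrophic balance rearranged: |∂P/∂n| = f ρ V_g
|∂P/∂n| = 1.41×10⁻⁴ × 1.19 × 37.0 = 6.20×10⁻³ Pa/m
Isobar spacing: Δn = ΔP/|∂P/∂n| = 200 Pa / 6.20×10⁻³ Pa/m = 32264 m ≈ 32.3 km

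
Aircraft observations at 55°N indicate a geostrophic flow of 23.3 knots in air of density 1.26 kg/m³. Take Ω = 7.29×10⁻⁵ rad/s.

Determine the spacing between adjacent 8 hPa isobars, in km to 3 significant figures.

Coriolis parameter at 55°N:
f = 2Ω sin φ = 2 × 7.29×10⁻⁵ × sin 55° = 1.19×10⁻⁴ s⁻¹
Wind speed in SI: 23.3 knots = 12.0 m/s
Geostrophic balance rearranged: |∂P/∂n| = f ρ V_g
|∂P/∂n| = 1.19×10⁻⁴ × 1.26 × 12.0 = 1.80×10⁻³ Pa/m
Isobar spacing: Δn = ΔP/|∂P/∂n| = 800 Pa / 1.80×10⁻³ Pa/m = 443510 m ≈ 444 km

444 km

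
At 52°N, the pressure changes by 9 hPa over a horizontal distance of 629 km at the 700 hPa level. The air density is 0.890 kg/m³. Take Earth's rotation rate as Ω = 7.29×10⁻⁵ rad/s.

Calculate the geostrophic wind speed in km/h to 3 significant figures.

50.4 km/h

Coriolis parameter at 52°N:
f = 2Ω sin φ = 2 × 7.29×10⁻⁵ × sin 52° = 1.15×10⁻⁴ s⁻¹
Pressure gradient: |∂P/∂n| = 900 Pa / 629000 m = 1.43×10⁻³ Pa/m
Geostrophic balance (pressure-gradient force = Coriolis force):
V_g = (1/(fρ)) |∂P/∂n| = 1.43×10⁻³ / (1.15×10⁻⁴ × 0.890) = 14.0 m/s
Converting: 14.0 m/s × 3.6 = 50.4 km/h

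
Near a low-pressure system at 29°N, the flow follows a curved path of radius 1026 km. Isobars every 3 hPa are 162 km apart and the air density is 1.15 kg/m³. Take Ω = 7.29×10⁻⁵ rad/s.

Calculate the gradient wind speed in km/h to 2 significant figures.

Coriolis parameter at 29°N:
f = 2Ω sin φ = 2 × 7.29×10⁻⁵ × sin 29° = 7.07×10⁻⁵ s⁻¹
Pressure gradient: |∂P/∂n| = 300 Pa / 162000 m = 1.85×10⁻³ Pa/m
Geostrophic speed: V_g = |∂P/∂n|/(fρ) = 1.85×10⁻³/(7.07×10⁻⁵ × 1.15) = 22.8 m/s
Around a low, centrifugal force acts outward with Coriolis, so pressure-gradient force balances both:
(1/ρ)|∂P/∂n| = fV + V²/R  →  V² + fR·V − fR·V_g = 0
With fR = 7.07×10⁻⁵ × 1026×10³ m = 72.5 m/s:
V = [−fR + √((fR)² + 4 fR V_g)]/2 = [−72.5 + √(72.5² + 4×72.5×22.8)]/2 = 18.2 m/s
Subgeostrophic (V < V_g = 22.8 m/s), as expected around a low.
Converting: 18.2 m/s × 3.6 = 66 km/h

66 km/h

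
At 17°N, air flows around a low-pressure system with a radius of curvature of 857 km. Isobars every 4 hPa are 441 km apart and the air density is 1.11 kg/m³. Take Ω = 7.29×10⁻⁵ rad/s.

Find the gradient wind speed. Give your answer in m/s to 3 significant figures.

13.9 m/s

Coriolis parameter at 17°N:
f = 2Ω sin φ = 2 × 7.29×10⁻⁵ × sin 17° = 4.26×10⁻⁵ s⁻¹
Pressure gradient: |∂P/∂n| = 400 Pa / 441000 m = 9.07×10⁻⁴ Pa/m
Geostrophic speed: V_g = |∂P/∂n|/(fρ) = 9.07×10⁻⁴/(4.26×10⁻⁵ × 1.11) = 19.2 m/s
Around a low, centrifugal force acts outward with Coriolis, so pressure-gradient force balances both:
(1/ρ)|∂P/∂n| = fV + V²/R  →  V² + fR·V − fR·V_g = 0
With fR = 4.26×10⁻⁵ × 857×10³ m = 36.5 m/s:
V = [−fR + √((fR)² + 4 fR V_g)]/2 = [−36.5 + √(36.5² + 4×36.5×19.2)]/2 = 13.9 m/s
Subgeostrophic (V < V_g = 19.2 m/s), as expected around a low.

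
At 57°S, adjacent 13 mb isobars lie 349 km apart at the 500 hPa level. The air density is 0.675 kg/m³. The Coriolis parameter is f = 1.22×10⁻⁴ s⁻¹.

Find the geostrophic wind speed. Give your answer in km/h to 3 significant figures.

163 km/h

Pressure gradient: |∂P/∂n| = 1300 Pa / 349000 m = 3.72×10⁻³ Pa/m
Geostrophic balance (pressure-gradient force = Coriolis force):
V_g = (1/(fρ)) |∂P/∂n| = 3.72×10⁻³ / (1.22×10⁻⁴ × 0.675) = 45.2 m/s
Converting: 45.2 m/s × 3.6 = 163 km/h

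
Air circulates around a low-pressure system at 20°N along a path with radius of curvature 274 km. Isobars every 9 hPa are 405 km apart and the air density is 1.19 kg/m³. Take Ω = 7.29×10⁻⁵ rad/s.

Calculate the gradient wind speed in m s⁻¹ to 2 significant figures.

17 m s⁻¹

Coriolis parameter at 20°N:
f = 2Ω sin φ = 2 × 7.29×10⁻⁵ × sin 20° = 4.99×10⁻⁵ s⁻¹
Pressure gradient: |∂P/∂n| = 900 Pa / 405000 m = 2.22×10⁻³ Pa/m
Geostrophic speed: V_g = |∂P/∂n|/(fρ) = 2.22×10⁻³/(4.99×10⁻⁵ × 1.19) = 37.4 m/s
Around a low, centrifugal force acts outward with Coriolis, so pressure-gradient force balances both:
(1/ρ)|∂P/∂n| = fV + V²/R  →  V² + fR·V − fR·V_g = 0
With fR = 4.99×10⁻⁵ × 274×10³ m = 13.7 m/s:
V = [−fR + √((fR)² + 4 fR V_g)]/2 = [−13.7 + √(13.7² + 4×13.7×37.4)]/2 = 16.8 m/s
Subgeostrophic (V < V_g = 37.4 m/s), as expected around a low.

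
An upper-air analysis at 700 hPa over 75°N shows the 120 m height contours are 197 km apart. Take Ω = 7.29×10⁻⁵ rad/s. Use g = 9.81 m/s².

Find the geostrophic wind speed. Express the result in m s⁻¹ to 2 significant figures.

Coriolis parameter at 75°N:
f = 2Ω sin φ = 2 × 7.29×10⁻⁵ × sin 75° = 1.41×10⁻⁴ s⁻¹
Height gradient: |∂Z/∂n| = 120 m / 197000 m = 6.09×10⁻⁴
On a pressure surface, geostrophic balance gives V_g = (g/f)|∂Z/∂n|:
V_g = 9.81 × 6.09×10⁻⁴ / 1.41×10⁻⁴ = 42.4 m/s

42 m s⁻¹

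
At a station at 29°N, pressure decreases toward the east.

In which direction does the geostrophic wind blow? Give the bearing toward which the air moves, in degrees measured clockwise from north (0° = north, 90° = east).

The pressure-gradient force points toward the east (bearing 090°).
Geostrophic balance: in the Northern Hemisphere the Coriolis force deflects motion to the right, so the geostrophic wind blows 90° to the right of the pressure-gradient force (low pressure on the left).
Rotating 090° by 90° clockwise gives 180° — the wind blows toward the south.

180°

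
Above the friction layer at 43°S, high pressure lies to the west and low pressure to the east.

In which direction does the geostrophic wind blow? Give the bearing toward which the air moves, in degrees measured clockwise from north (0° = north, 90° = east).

000°

The pressure-gradient force points toward the east (bearing 090°).
Geostrophic balance: in the Southern Hemisphere the Coriolis force deflects motion to the left, so the geostrophic wind blows 90° to the left of the pressure-gradient force (low pressure on the right).
Rotating 090° by 90° counterclockwise gives 000° — the wind blows toward the north.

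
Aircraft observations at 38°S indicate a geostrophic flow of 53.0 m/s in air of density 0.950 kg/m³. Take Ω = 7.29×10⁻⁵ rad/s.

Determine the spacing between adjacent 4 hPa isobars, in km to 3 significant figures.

Coriolis parameter at 38°S:
f = 2Ω sin φ = 2 × 7.29×10⁻⁵ × sin 38° = 8.98×10⁻⁵ s⁻¹
Geostrophic balance rearranged: |∂P/∂n| = f ρ V_g
|∂P/∂n| = 8.98×10⁻⁵ × 0.950 × 53.0 = 4.52×10⁻³ Pa/m
Isobar spacing: Δn = ΔP/|∂P/∂n| = 400 Pa / 4.52×10⁻³ Pa/m = 88504 m ≈ 88.5 km

88.5 km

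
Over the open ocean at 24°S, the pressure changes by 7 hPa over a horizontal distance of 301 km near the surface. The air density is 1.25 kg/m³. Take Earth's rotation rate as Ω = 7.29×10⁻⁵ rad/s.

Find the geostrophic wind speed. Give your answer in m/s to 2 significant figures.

31 m/s

Coriolis parameter at 24°S:
f = 2Ω sin φ = 2 × 7.29×10⁻⁵ × sin 24° = 5.93×10⁻⁵ s⁻¹
Pressure gradient: |∂P/∂n| = 700 Pa / 301000 m = 2.33×10⁻³ Pa/m
Geostrophic balance (pressure-gradient force = Coriolis force):
V_g = (1/(fρ)) |∂P/∂n| = 2.33×10⁻³ / (5.93×10⁻⁵ × 1.25) = 31.4 m/s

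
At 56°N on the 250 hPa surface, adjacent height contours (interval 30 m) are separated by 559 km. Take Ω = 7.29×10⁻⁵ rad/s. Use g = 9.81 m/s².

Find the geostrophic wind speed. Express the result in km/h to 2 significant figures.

16 km/h

Coriolis parameter at 56°N:
f = 2Ω sin φ = 2 × 7.29×10⁻⁵ × sin 56° = 1.21×10⁻⁴ s⁻¹
Height gradient: |∂Z/∂n| = 30 m / 559000 m = 5.37×10⁻⁵
On a pressure surface, geostrophic balance gives V_g = (g/f)|∂Z/∂n|:
V_g = 9.81 × 5.37×10⁻⁵ / 1.21×10⁻⁴ = 4.36 m/s
Converting: 4.36 m/s × 3.6 = 16 km/h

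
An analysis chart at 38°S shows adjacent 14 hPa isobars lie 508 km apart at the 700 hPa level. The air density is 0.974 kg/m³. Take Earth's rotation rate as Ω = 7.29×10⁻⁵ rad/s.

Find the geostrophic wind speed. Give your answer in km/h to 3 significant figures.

Coriolis parameter at 38°S:
f = 2Ω sin φ = 2 × 7.29×10⁻⁵ × sin 38° = 8.98×10⁻⁵ s⁻¹
Pressure gradient: |∂P/∂n| = 1400 Pa / 508000 m = 2.76×10⁻³ Pa/m
Geostrophic balance (pressure-gradient force = Coriolis force):
V_g = (1/(fρ)) |∂P/∂n| = 2.76×10⁻³ / (8.98×10⁻⁵ × 0.974) = 31.5 m/s
Converting: 31.5 m/s × 3.6 = 113 km/h

113 km/h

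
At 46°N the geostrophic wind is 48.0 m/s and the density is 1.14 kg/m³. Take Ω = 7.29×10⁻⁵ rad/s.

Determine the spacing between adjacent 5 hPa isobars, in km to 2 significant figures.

87 km

Coriolis parameter at 46°N:
f = 2Ω sin φ = 2 × 7.29×10⁻⁵ × sin 46° = 1.05×10⁻⁴ s⁻¹
Geostrophic balance rearranged: |∂P/∂n| = f ρ V_g
|∂P/∂n| = 1.05×10⁻⁴ × 1.14 × 48.0 = 5.74×10⁻³ Pa/m
Isobar spacing: Δn = ΔP/|∂P/∂n| = 500 Pa / 5.74×10⁻³ Pa/m = 87123 m ≈ 87 km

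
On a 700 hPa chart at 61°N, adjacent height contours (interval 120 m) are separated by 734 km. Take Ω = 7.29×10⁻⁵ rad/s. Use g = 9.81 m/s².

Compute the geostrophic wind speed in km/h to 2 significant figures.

Coriolis parameter at 61°N:
f = 2Ω sin φ = 2 × 7.29×10⁻⁵ × sin 61° = 1.28×10⁻⁴ s⁻¹
Height gradient: |∂Z/∂n| = 120 m / 734000 m = 1.63×10⁻⁴
On a pressure surface, geostrophic balance gives V_g = (g/f)|∂Z/∂n|:
V_g = 9.81 × 1.63×10⁻⁴ / 1.28×10⁻⁴ = 12.6 m/s
Converting: 12.6 m/s × 3.6 = 45 km/h

45 km/h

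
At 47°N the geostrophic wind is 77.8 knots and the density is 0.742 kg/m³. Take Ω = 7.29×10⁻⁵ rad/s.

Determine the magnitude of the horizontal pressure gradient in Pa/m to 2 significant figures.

3.2×10⁻³ Pa/m

Coriolis parameter at 47°N:
f = 2Ω sin φ = 2 × 7.29×10⁻⁵ × sin 47° = 1.07×10⁻⁴ s⁻¹
Wind speed in SI: 77.8 knots = 40.0 m/s
Geostrophic balance rearranged: |∂P/∂n| = f ρ V_g
|∂P/∂n| = 1.07×10⁻⁴ × 0.742 × 40.0 = 3.17×10⁻³ Pa/m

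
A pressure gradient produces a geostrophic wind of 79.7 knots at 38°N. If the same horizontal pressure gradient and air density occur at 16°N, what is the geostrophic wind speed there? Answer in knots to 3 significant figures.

With the same pressure gradient and density, V_g ∝ 1/f ∝ 1/sin φ.
V₂ = V₁ · sin φ₁ / sin φ₂ = 79.7 × sin 38° / sin 16°
V₂ = 79.7 × 0.6157/0.2756 = 178 knots

178 knots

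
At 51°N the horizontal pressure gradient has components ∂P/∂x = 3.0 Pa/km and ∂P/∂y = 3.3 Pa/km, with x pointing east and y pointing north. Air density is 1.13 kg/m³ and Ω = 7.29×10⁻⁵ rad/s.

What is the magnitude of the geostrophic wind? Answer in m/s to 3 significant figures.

34.8 m/s

Coriolis parameter at 51°N:
f = 2Ω sin φ = 2 × 7.29×10⁻⁵ × sin 51° = 1.13×10⁻⁴ s⁻¹
Component geostrophic relations (x east, y north):
u_g = −(1/(fρ)) ∂P/∂y,  v_g = (1/(fρ)) ∂P/∂x
u_g = −(3.3×10⁻³)/(1.13×10⁻⁴ × 1.13) = −25.8 m/s;  v_g = (3.0×10⁻³)/(1.13×10⁻⁴ × 1.13) = 23.4 m/s
|V_g| = √(u_g² + v_g²) = 34.8 m/s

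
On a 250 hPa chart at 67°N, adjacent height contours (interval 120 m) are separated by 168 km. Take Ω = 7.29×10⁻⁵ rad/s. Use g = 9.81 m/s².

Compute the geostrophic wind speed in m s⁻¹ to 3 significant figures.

Coriolis parameter at 67°N:
f = 2Ω sin φ = 2 × 7.29×10⁻⁵ × sin 67° = 1.34×10⁻⁴ s⁻¹
Height gradient: |∂Z/∂n| = 120 m / 168000 m = 7.14×10⁻⁴
On a pressure surface, geostrophic balance gives V_g = (g/f)|∂Z/∂n|:
V_g = 9.81 × 7.14×10⁻⁴ / 1.34×10⁻⁴ = 52.2 m/s

52.2 m s⁻¹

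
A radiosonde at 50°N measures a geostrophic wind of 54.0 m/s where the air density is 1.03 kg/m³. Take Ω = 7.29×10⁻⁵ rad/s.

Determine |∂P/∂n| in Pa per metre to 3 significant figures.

Coriolis parameter at 50°N:
f = 2Ω sin φ = 2 × 7.29×10⁻⁵ × sin 50° = 1.12×10⁻⁴ s⁻¹
Geostrophic balance rearranged: |∂P/∂n| = f ρ V_g
|∂P/∂n| = 1.12×10⁻⁴ × 1.03 × 54.0 = 6.21×10⁻³ Pa/m

6.21×10⁻³ Pa/m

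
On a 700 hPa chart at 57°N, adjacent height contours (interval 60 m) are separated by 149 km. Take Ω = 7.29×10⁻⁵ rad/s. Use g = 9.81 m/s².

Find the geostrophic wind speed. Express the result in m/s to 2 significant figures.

Coriolis parameter at 57°N:
f = 2Ω sin φ = 2 × 7.29×10⁻⁵ × sin 57° = 1.22×10⁻⁴ s⁻¹
Height gradient: |∂Z/∂n| = 60 m / 149000 m = 4.03×10⁻⁴
On a pressure surface, geostrophic balance gives V_g = (g/f)|∂Z/∂n|:
V_g = 9.81 × 4.03×10⁻⁴ / 1.22×10⁻⁴ = 32.3 m/s

32 m/s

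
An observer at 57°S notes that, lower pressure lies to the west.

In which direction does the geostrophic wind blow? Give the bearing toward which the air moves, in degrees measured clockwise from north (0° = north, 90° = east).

180°

The pressure-gradient force points toward the west (bearing 270°).
Geostrophic balance: in the Southern Hemisphere the Coriolis force deflects motion to the left, so the geostrophic wind blows 90° to the left of the pressure-gradient force (low pressure on the right).
Rotating 270° by 90° counterclockwise gives 180° — the wind blows toward the south.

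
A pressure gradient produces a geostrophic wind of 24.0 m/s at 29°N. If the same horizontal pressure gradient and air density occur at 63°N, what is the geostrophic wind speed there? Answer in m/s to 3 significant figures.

With the same pressure gradient and density, V_g ∝ 1/f ∝ 1/sin φ.
V₂ = V₁ · sin φ₁ / sin φ₂ = 24.0 × sin 29° / sin 63°
V₂ = 24.0 × 0.4848/0.8910 = 13.1 m/s

13.1 m/s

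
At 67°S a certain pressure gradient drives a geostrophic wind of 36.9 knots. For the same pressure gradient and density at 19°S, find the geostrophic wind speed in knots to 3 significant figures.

With the same pressure gradient and density, V_g ∝ 1/f ∝ 1/sin φ.
V₂ = V₁ · sin φ₁ / sin φ₂ = 36.9 × sin 67° / sin 19°
V₂ = 36.9 × 0.9205/0.3256 = 104 knots

104 knots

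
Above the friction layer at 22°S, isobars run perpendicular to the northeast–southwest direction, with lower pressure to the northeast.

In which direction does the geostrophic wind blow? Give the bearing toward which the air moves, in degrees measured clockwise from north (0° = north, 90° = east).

315°

The pressure-gradient force points toward the northeast (bearing 045°).
Geostrophic balance: in the Southern Hemisphere the Coriolis force deflects motion to the left, so the geostrophic wind blows 90° to the left of the pressure-gradient force (low pressure on the right).
Rotating 045° by 90° counterclockwise gives 315° — the wind blows toward the northwest.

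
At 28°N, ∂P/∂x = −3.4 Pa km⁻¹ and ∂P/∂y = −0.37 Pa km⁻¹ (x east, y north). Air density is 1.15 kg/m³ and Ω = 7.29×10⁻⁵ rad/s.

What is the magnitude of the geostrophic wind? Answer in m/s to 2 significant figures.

Coriolis parameter at 28°N:
f = 2Ω sin φ = 2 × 7.29×10⁻⁵ × sin 28° = 6.84×10⁻⁵ s⁻¹
Component geostrophic relations (x east, y north):
u_g = −(1/(fρ)) ∂P/∂y,  v_g = (1/(fρ)) ∂P/∂x
u_g = −(−0.37×10⁻³)/(6.84×10⁻⁵ × 1.15) = 4.70 m/s;  v_g = (−3.4×10⁻³)/(6.84×10⁻⁵ × 1.15) = −43.2 m/s
|V_g| = √(u_g² + v_g²) = 43.4 m/s

43 m/s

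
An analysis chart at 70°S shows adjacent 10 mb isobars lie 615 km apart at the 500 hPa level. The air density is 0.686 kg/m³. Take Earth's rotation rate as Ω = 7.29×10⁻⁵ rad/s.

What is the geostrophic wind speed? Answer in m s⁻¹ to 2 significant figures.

17 m s⁻¹

Coriolis parameter at 70°S:
f = 2Ω sin φ = 2 × 7.29×10⁻⁵ × sin 70° = 1.37×10⁻⁴ s⁻¹
Pressure gradient: |∂P/∂n| = 1000 Pa / 615000 m = 1.63×10⁻³ Pa/m
Geostrophic balance (pressure-gradient force = Coriolis force):
V_g = (1/(fρ)) |∂P/∂n| = 1.63×10⁻³ / (1.37×10⁻⁴ × 0.686) = 17.3 m/s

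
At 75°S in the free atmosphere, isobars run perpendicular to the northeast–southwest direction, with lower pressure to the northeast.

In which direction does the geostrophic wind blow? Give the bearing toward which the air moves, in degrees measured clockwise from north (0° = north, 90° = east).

The pressure-gradient force points toward the northeast (bearing 045°).
Geostrophic balance: in the Southern Hemisphere the Coriolis force deflects motion to the left, so the geostrophic wind blows 90° to the left of the pressure-gradient force (low pressure on the right).
Rotating 045° by 90° counterclockwise gives 315° — the wind blows toward the northwest.

315°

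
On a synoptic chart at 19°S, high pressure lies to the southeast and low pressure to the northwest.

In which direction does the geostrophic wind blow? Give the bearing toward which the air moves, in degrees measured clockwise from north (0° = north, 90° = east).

225°

The pressure-gradient force points toward the northwest (bearing 315°).
Geostrophic balance: in the Southern Hemisphere the Coriolis force deflects motion to the left, so the geostrophic wind blows 90° to the left of the pressure-gradient force (low pressure on the right).
Rotating 315° by 90° counterclockwise gives 225° — the wind blows toward the southwest.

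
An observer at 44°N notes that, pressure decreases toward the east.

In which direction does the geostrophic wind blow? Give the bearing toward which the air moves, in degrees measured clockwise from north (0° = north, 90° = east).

The pressure-gradient force points toward the east (bearing 090°).
Geostrophic balance: in the Northern Hemisphere the Coriolis force deflects motion to the right, so the geostrophic wind blows 90° to the right of the pressure-gradient force (low pressure on the left).
Rotating 090° by 90° clockwise gives 180° — the wind blows toward the south.

180°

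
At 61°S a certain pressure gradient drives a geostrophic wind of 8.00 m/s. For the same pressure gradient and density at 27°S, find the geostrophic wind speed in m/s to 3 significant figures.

15.4 m/s

With the same pressure gradient and density, V_g ∝ 1/f ∝ 1/sin φ.
V₂ = V₁ · sin φ₁ / sin φ₂ = 8.00 × sin 61° / sin 27°
V₂ = 8.00 × 0.8746/0.4540 = 15.4 m/s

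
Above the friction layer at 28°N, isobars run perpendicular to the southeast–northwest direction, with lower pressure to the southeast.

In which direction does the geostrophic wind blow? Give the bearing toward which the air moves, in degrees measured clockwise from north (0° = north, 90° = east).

The pressure-gradient force points toward the southeast (bearing 135°).
Geostrophic balance: in the Northern Hemisphere the Coriolis force deflects motion to the right, so the geostrophic wind blows 90° to the right of the pressure-gradient force (low pressure on the left).
Rotating 135° by 90° clockwise gives 225° — the wind blows toward the southwest.

225°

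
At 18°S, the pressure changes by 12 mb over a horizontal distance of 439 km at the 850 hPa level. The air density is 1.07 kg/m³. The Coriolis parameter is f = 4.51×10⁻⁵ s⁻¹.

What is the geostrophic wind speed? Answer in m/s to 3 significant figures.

Pressure gradient: |∂P/∂n| = 1200 Pa / 439000 m = 2.73×10⁻³ Pa/m
Geostrophic balance (pressure-gradient force = Coriolis force):
V_g = (1/(fρ)) |∂P/∂n| = 2.73×10⁻³ / (4.51×10⁻⁵ × 1.07) = 56.6 m/s

56.6 m/s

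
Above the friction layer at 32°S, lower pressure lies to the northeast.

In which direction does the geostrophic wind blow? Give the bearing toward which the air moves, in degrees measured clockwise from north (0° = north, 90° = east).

The pressure-gradient force points toward the northeast (bearing 045°).
Geostrophic balance: in the Southern Hemisphere the Coriolis force deflects motion to the left, so the geostrophic wind blows 90° to the left of the pressure-gradient force (low pressure on the right).
Rotating 045° by 90° counterclockwise gives 315° — the wind blows toward the northwest.

315°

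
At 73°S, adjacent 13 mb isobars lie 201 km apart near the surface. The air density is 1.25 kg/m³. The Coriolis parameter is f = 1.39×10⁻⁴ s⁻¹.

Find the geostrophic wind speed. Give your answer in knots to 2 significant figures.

72 knots

Pressure gradient: |∂P/∂n| = 1300 Pa / 201000 m = 6.47×10⁻³ Pa/m
Geostrophic balance (pressure-gradient force = Coriolis force):
V_g = (1/(fρ)) |∂P/∂n| = 6.47×10⁻³ / (1.39×10⁻⁴ × 1.25) = 37.2 m/s
Converting: 37.2 m/s × 1.944 = 72 knots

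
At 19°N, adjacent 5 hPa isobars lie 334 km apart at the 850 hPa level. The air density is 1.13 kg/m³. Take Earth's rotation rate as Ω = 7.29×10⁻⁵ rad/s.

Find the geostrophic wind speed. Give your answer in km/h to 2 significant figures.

Coriolis parameter at 19°N:
f = 2Ω sin φ = 2 × 7.29×10⁻⁵ × sin 19° = 4.75×10⁻⁵ s⁻¹
Pressure gradient: |∂P/∂n| = 500 Pa / 334000 m = 1.50×10⁻³ Pa/m
Geostrophic balance (pressure-gradient force = Coriolis force):
V_g = (1/(fρ)) |∂P/∂n| = 1.50×10⁻³ / (4.75×10⁻⁵ × 1.13) = 27.9 m/s
Converting: 27.9 m/s × 3.6 = 100 km/h

100 km/h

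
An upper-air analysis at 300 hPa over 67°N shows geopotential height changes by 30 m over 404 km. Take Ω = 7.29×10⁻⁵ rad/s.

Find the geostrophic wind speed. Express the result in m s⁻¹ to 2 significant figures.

Coriolis parameter at 67°N:
f = 2Ω sin φ = 2 × 7.29×10⁻⁵ × sin 67° = 1.34×10⁻⁴ s⁻¹
Height gradient: |∂Z/∂n| = 30 m / 404000 m = 7.43×10⁻⁵
On a pressure surface, geostrophic balance gives V_g = (g/f)|∂Z/∂n|:
V_g = 9.81 × 7.43×10⁻⁵ / 1.34×10⁻⁴ = 5.43 m/s

5.4 m s⁻¹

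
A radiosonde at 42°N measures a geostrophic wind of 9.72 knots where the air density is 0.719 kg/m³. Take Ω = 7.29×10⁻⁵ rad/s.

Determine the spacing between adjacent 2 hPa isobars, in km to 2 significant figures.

Coriolis parameter at 42°N:
f = 2Ω sin φ = 2 × 7.29×10⁻⁵ × sin 42° = 9.76×10⁻⁵ s⁻¹
Wind speed in SI: 9.72 knots = 5.00 m/s
Geostrophic balance rearranged: |∂P/∂n| = f ρ V_g
|∂P/∂n| = 9.76×10⁻⁵ × 0.719 × 5.00 = 3.51×10⁻⁴ Pa/m
Isobar spacing: Δn = ΔP/|∂P/∂n| = 200 Pa / 3.51×10⁻⁴ Pa/m = 570201 m ≈ 570 km

570 km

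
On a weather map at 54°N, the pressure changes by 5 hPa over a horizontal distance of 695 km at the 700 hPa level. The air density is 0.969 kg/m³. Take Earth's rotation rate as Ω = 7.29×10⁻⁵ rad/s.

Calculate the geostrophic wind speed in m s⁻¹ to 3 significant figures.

Coriolis parameter at 54°N:
f = 2Ω sin φ = 2 × 7.29×10⁻⁵ × sin 54° = 1.18×10⁻⁴ s⁻¹
Pressure gradient: |∂P/∂n| = 500 Pa / 695000 m = 7.19×10⁻⁴ Pa/m
Geostrophic balance (pressure-gradient force = Coriolis force):
V_g = (1/(fρ)) |∂P/∂n| = 7.19×10⁻⁴ / (1.18×10⁻⁴ × 0.969) = 6.29 m/s

6.29 m s⁻¹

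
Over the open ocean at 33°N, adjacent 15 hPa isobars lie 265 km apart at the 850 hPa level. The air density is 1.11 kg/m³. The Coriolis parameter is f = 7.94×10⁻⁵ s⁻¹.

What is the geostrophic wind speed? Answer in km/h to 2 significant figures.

Pressure gradient: |∂P/∂n| = 1500 Pa / 265000 m = 5.66×10⁻³ Pa/m
Geostrophic balance (pressure-gradient force = Coriolis force):
V_g = (1/(fρ)) |∂P/∂n| = 5.66×10⁻³ / (7.94×10⁻⁵ × 1.11) = 64.2 m/s
Converting: 64.2 m/s × 3.6 = 230 km/h

230 km/h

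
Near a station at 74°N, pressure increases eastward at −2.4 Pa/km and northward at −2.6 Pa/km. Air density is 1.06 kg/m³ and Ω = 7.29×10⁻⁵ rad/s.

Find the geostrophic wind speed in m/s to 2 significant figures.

24 m/s

Coriolis parameter at 74°N:
f = 2Ω sin φ = 2 × 7.29×10⁻⁵ × sin 74° = 1.40×10⁻⁴ s⁻¹
Component geostrophic relations (x east, y north):
u_g = −(1/(fρ)) ∂P/∂y,  v_g = (1/(fρ)) ∂P/∂x
u_g = −(−2.6×10⁻³)/(1.40×10⁻⁴ × 1.06) = 17.5 m/s;  v_g = (−2.4×10⁻³)/(1.40×10⁻⁴ × 1.06) = −16.2 m/s
|V_g| = √(u_g² + v_g²) = 23.8 m/s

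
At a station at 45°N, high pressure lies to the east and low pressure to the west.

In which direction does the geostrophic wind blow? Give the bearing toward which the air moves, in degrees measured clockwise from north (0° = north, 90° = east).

000°

The pressure-gradient force points toward the west (bearing 270°).
Geostrophic balance: in the Northern Hemisphere the Coriolis force deflects motion to the right, so the geostrophic wind blows 90° to the right of the pressure-gradient force (low pressure on the left).
Rotating 270° by 90° clockwise gives 000° — the wind blows toward the north.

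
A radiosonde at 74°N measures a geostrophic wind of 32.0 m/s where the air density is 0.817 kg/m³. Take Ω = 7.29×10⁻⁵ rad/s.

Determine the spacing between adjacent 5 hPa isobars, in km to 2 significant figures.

Coriolis parameter at 74°N:
f = 2Ω sin φ = 2 × 7.29×10⁻⁵ × sin 74° = 1.40×10⁻⁴ s⁻¹
Geostrophic balance rearranged: |∂P/∂n| = f ρ V_g
|∂P/∂n| = 1.40×10⁻⁴ × 0.817 × 32.0 = 3.66×10⁻³ Pa/m
Isobar spacing: Δn = ΔP/|∂P/∂n| = 500 Pa / 3.66×10⁻³ Pa/m = 136458 m ≈ 140 km

140 km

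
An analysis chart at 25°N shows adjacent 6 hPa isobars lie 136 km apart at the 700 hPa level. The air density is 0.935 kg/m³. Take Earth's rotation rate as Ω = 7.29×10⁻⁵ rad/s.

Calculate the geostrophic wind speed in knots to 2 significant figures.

150 knots

Coriolis parameter at 25°N:
f = 2Ω sin φ = 2 × 7.29×10⁻⁵ × sin 25° = 6.16×10⁻⁵ s⁻¹
Pressure gradient: |∂P/∂n| = 600 Pa / 136000 m = 4.41×10⁻³ Pa/m
Geostrophic balance (pressure-gradient force = Coriolis force):
V_g = (1/(fρ)) |∂P/∂n| = 4.41×10⁻³ / (6.16×10⁻⁵ × 0.935) = 76.6 m/s
Converting: 76.6 m/s × 1.944 = 150 knots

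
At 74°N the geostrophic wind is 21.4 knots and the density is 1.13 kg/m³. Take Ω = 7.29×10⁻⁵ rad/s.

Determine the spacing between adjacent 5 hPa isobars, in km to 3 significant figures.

287 km

Coriolis parameter at 74°N:
f = 2Ω sin φ = 2 × 7.29×10⁻⁵ × sin 74° = 1.40×10⁻⁴ s⁻¹
Wind speed in SI: 21.4 knots = 11.0 m/s
Geostrophic balance rearranged: |∂P/∂n| = f ρ V_g
|∂P/∂n| = 1.40×10⁻⁴ × 1.13 × 11.0 = 1.74×10⁻³ Pa/m
Isobar spacing: Δn = ΔP/|∂P/∂n| = 500 Pa / 1.74×10⁻³ Pa/m = 286774 m ≈ 287 km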